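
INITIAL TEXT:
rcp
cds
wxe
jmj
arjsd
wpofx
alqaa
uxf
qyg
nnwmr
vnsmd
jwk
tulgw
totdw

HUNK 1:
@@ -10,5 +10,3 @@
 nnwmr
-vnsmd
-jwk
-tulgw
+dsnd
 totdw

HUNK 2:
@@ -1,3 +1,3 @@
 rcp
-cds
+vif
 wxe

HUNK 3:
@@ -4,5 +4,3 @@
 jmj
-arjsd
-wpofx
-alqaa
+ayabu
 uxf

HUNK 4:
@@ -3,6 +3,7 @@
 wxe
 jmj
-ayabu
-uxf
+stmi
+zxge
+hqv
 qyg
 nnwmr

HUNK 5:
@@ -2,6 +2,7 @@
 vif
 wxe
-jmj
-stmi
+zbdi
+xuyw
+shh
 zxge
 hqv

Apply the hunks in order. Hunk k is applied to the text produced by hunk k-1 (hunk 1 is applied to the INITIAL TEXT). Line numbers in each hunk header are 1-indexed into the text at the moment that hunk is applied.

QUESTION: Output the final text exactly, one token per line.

Hunk 1: at line 10 remove [vnsmd,jwk,tulgw] add [dsnd] -> 12 lines: rcp cds wxe jmj arjsd wpofx alqaa uxf qyg nnwmr dsnd totdw
Hunk 2: at line 1 remove [cds] add [vif] -> 12 lines: rcp vif wxe jmj arjsd wpofx alqaa uxf qyg nnwmr dsnd totdw
Hunk 3: at line 4 remove [arjsd,wpofx,alqaa] add [ayabu] -> 10 lines: rcp vif wxe jmj ayabu uxf qyg nnwmr dsnd totdw
Hunk 4: at line 3 remove [ayabu,uxf] add [stmi,zxge,hqv] -> 11 lines: rcp vif wxe jmj stmi zxge hqv qyg nnwmr dsnd totdw
Hunk 5: at line 2 remove [jmj,stmi] add [zbdi,xuyw,shh] -> 12 lines: rcp vif wxe zbdi xuyw shh zxge hqv qyg nnwmr dsnd totdw

Answer: rcp
vif
wxe
zbdi
xuyw
shh
zxge
hqv
qyg
nnwmr
dsnd
totdw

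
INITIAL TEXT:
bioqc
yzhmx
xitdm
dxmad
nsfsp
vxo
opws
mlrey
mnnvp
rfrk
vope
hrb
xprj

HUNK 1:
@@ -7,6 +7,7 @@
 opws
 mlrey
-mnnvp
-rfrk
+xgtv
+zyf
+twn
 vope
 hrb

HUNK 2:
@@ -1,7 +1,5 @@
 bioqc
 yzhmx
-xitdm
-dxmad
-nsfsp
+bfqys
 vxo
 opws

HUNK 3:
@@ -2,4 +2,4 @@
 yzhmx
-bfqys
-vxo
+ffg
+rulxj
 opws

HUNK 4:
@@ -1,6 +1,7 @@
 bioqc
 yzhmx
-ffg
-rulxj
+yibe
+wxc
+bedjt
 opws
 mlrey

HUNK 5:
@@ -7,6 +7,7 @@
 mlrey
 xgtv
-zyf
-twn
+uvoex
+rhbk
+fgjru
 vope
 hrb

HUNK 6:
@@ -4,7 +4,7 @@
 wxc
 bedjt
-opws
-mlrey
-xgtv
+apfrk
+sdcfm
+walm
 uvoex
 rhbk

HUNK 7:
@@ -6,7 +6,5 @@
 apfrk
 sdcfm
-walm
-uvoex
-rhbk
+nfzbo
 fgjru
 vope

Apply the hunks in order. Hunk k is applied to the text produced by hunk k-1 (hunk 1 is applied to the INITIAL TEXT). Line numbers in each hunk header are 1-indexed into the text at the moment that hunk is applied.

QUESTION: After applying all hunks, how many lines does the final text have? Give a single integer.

Hunk 1: at line 7 remove [mnnvp,rfrk] add [xgtv,zyf,twn] -> 14 lines: bioqc yzhmx xitdm dxmad nsfsp vxo opws mlrey xgtv zyf twn vope hrb xprj
Hunk 2: at line 1 remove [xitdm,dxmad,nsfsp] add [bfqys] -> 12 lines: bioqc yzhmx bfqys vxo opws mlrey xgtv zyf twn vope hrb xprj
Hunk 3: at line 2 remove [bfqys,vxo] add [ffg,rulxj] -> 12 lines: bioqc yzhmx ffg rulxj opws mlrey xgtv zyf twn vope hrb xprj
Hunk 4: at line 1 remove [ffg,rulxj] add [yibe,wxc,bedjt] -> 13 lines: bioqc yzhmx yibe wxc bedjt opws mlrey xgtv zyf twn vope hrb xprj
Hunk 5: at line 7 remove [zyf,twn] add [uvoex,rhbk,fgjru] -> 14 lines: bioqc yzhmx yibe wxc bedjt opws mlrey xgtv uvoex rhbk fgjru vope hrb xprj
Hunk 6: at line 4 remove [opws,mlrey,xgtv] add [apfrk,sdcfm,walm] -> 14 lines: bioqc yzhmx yibe wxc bedjt apfrk sdcfm walm uvoex rhbk fgjru vope hrb xprj
Hunk 7: at line 6 remove [walm,uvoex,rhbk] add [nfzbo] -> 12 lines: bioqc yzhmx yibe wxc bedjt apfrk sdcfm nfzbo fgjru vope hrb xprj
Final line count: 12

Answer: 12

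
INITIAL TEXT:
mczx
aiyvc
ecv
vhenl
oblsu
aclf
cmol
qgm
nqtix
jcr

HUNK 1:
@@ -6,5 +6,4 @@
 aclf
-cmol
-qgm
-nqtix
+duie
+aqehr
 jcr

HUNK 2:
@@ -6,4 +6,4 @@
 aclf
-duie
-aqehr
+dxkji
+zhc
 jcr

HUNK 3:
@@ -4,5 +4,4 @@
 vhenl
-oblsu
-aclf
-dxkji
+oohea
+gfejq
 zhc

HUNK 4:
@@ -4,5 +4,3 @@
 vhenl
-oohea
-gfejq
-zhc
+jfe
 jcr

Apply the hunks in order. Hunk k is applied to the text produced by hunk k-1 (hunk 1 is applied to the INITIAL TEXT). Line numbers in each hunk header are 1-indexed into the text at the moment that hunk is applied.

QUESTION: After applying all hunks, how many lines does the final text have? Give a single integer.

Hunk 1: at line 6 remove [cmol,qgm,nqtix] add [duie,aqehr] -> 9 lines: mczx aiyvc ecv vhenl oblsu aclf duie aqehr jcr
Hunk 2: at line 6 remove [duie,aqehr] add [dxkji,zhc] -> 9 lines: mczx aiyvc ecv vhenl oblsu aclf dxkji zhc jcr
Hunk 3: at line 4 remove [oblsu,aclf,dxkji] add [oohea,gfejq] -> 8 lines: mczx aiyvc ecv vhenl oohea gfejq zhc jcr
Hunk 4: at line 4 remove [oohea,gfejq,zhc] add [jfe] -> 6 lines: mczx aiyvc ecv vhenl jfe jcr
Final line count: 6

Answer: 6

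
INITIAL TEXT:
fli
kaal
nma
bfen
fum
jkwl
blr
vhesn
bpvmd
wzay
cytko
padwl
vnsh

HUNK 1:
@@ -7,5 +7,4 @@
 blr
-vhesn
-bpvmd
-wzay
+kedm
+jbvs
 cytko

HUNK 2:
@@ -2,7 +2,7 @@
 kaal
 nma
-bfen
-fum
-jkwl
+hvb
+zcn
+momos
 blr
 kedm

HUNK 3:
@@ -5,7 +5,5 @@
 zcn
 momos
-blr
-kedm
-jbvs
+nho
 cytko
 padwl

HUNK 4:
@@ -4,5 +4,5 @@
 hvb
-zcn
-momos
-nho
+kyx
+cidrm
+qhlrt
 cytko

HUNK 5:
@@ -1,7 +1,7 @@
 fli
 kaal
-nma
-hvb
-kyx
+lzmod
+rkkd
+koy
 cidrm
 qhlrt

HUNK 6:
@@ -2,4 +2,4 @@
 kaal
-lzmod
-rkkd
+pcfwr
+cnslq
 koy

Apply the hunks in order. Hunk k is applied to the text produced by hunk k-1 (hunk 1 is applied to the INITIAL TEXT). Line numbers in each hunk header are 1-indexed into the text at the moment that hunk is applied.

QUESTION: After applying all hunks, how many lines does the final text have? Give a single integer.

Answer: 10

Derivation:
Hunk 1: at line 7 remove [vhesn,bpvmd,wzay] add [kedm,jbvs] -> 12 lines: fli kaal nma bfen fum jkwl blr kedm jbvs cytko padwl vnsh
Hunk 2: at line 2 remove [bfen,fum,jkwl] add [hvb,zcn,momos] -> 12 lines: fli kaal nma hvb zcn momos blr kedm jbvs cytko padwl vnsh
Hunk 3: at line 5 remove [blr,kedm,jbvs] add [nho] -> 10 lines: fli kaal nma hvb zcn momos nho cytko padwl vnsh
Hunk 4: at line 4 remove [zcn,momos,nho] add [kyx,cidrm,qhlrt] -> 10 lines: fli kaal nma hvb kyx cidrm qhlrt cytko padwl vnsh
Hunk 5: at line 1 remove [nma,hvb,kyx] add [lzmod,rkkd,koy] -> 10 lines: fli kaal lzmod rkkd koy cidrm qhlrt cytko padwl vnsh
Hunk 6: at line 2 remove [lzmod,rkkd] add [pcfwr,cnslq] -> 10 lines: fli kaal pcfwr cnslq koy cidrm qhlrt cytko padwl vnsh
Final line count: 10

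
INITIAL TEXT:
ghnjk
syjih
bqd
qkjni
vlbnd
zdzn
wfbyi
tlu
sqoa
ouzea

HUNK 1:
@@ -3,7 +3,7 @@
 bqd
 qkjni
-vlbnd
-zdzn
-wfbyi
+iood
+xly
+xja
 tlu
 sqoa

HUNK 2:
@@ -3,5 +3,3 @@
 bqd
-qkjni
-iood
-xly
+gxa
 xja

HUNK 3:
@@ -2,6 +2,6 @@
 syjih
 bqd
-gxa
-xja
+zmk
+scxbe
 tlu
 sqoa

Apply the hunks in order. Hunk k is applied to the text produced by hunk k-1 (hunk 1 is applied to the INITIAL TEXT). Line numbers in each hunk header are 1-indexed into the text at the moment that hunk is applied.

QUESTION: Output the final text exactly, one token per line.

Answer: ghnjk
syjih
bqd
zmk
scxbe
tlu
sqoa
ouzea

Derivation:
Hunk 1: at line 3 remove [vlbnd,zdzn,wfbyi] add [iood,xly,xja] -> 10 lines: ghnjk syjih bqd qkjni iood xly xja tlu sqoa ouzea
Hunk 2: at line 3 remove [qkjni,iood,xly] add [gxa] -> 8 lines: ghnjk syjih bqd gxa xja tlu sqoa ouzea
Hunk 3: at line 2 remove [gxa,xja] add [zmk,scxbe] -> 8 lines: ghnjk syjih bqd zmk scxbe tlu sqoa ouzea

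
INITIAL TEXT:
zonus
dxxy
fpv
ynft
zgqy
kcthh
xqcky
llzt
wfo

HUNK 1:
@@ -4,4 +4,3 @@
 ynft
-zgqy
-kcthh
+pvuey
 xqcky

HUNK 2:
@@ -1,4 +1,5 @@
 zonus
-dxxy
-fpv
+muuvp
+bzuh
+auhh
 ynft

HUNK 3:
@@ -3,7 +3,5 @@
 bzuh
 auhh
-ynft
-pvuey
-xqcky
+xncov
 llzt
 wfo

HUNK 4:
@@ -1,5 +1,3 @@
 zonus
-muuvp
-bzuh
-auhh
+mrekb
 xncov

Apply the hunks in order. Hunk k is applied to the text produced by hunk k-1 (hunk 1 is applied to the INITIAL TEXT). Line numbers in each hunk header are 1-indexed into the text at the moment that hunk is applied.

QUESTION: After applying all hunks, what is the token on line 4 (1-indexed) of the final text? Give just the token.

Hunk 1: at line 4 remove [zgqy,kcthh] add [pvuey] -> 8 lines: zonus dxxy fpv ynft pvuey xqcky llzt wfo
Hunk 2: at line 1 remove [dxxy,fpv] add [muuvp,bzuh,auhh] -> 9 lines: zonus muuvp bzuh auhh ynft pvuey xqcky llzt wfo
Hunk 3: at line 3 remove [ynft,pvuey,xqcky] add [xncov] -> 7 lines: zonus muuvp bzuh auhh xncov llzt wfo
Hunk 4: at line 1 remove [muuvp,bzuh,auhh] add [mrekb] -> 5 lines: zonus mrekb xncov llzt wfo
Final line 4: llzt

Answer: llzt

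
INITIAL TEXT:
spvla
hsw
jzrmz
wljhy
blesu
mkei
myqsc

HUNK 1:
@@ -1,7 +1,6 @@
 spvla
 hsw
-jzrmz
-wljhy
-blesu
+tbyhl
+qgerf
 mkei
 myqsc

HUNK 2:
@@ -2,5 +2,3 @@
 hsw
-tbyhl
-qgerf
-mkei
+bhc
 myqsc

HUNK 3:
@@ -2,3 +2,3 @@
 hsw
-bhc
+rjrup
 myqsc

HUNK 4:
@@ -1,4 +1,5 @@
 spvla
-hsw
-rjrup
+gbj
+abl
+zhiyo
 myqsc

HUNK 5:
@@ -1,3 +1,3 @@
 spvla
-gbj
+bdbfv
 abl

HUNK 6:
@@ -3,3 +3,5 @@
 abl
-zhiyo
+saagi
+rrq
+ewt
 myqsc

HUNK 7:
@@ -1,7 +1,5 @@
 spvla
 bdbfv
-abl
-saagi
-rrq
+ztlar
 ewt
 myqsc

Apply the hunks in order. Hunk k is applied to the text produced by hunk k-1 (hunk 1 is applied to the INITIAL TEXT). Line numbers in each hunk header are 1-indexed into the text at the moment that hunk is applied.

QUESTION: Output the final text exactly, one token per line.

Hunk 1: at line 1 remove [jzrmz,wljhy,blesu] add [tbyhl,qgerf] -> 6 lines: spvla hsw tbyhl qgerf mkei myqsc
Hunk 2: at line 2 remove [tbyhl,qgerf,mkei] add [bhc] -> 4 lines: spvla hsw bhc myqsc
Hunk 3: at line 2 remove [bhc] add [rjrup] -> 4 lines: spvla hsw rjrup myqsc
Hunk 4: at line 1 remove [hsw,rjrup] add [gbj,abl,zhiyo] -> 5 lines: spvla gbj abl zhiyo myqsc
Hunk 5: at line 1 remove [gbj] add [bdbfv] -> 5 lines: spvla bdbfv abl zhiyo myqsc
Hunk 6: at line 3 remove [zhiyo] add [saagi,rrq,ewt] -> 7 lines: spvla bdbfv abl saagi rrq ewt myqsc
Hunk 7: at line 1 remove [abl,saagi,rrq] add [ztlar] -> 5 lines: spvla bdbfv ztlar ewt myqsc

Answer: spvla
bdbfv
ztlar
ewt
myqsc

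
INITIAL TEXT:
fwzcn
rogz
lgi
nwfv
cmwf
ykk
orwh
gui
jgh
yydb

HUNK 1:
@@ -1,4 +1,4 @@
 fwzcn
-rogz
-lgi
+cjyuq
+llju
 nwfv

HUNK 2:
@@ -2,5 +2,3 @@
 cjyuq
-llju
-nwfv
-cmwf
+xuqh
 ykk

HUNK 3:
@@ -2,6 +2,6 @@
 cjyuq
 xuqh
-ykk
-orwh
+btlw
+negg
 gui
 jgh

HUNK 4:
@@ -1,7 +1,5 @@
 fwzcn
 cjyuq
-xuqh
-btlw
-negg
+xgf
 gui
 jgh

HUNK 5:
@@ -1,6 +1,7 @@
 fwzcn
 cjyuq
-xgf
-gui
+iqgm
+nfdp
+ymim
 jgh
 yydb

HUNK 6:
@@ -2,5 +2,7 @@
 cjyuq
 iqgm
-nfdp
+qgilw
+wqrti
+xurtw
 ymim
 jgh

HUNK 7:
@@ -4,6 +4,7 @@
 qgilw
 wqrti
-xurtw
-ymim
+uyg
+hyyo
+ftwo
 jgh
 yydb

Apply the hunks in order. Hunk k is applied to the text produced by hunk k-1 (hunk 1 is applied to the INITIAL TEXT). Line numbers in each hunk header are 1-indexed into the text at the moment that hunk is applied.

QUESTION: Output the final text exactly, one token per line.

Hunk 1: at line 1 remove [rogz,lgi] add [cjyuq,llju] -> 10 lines: fwzcn cjyuq llju nwfv cmwf ykk orwh gui jgh yydb
Hunk 2: at line 2 remove [llju,nwfv,cmwf] add [xuqh] -> 8 lines: fwzcn cjyuq xuqh ykk orwh gui jgh yydb
Hunk 3: at line 2 remove [ykk,orwh] add [btlw,negg] -> 8 lines: fwzcn cjyuq xuqh btlw negg gui jgh yydb
Hunk 4: at line 1 remove [xuqh,btlw,negg] add [xgf] -> 6 lines: fwzcn cjyuq xgf gui jgh yydb
Hunk 5: at line 1 remove [xgf,gui] add [iqgm,nfdp,ymim] -> 7 lines: fwzcn cjyuq iqgm nfdp ymim jgh yydb
Hunk 6: at line 2 remove [nfdp] add [qgilw,wqrti,xurtw] -> 9 lines: fwzcn cjyuq iqgm qgilw wqrti xurtw ymim jgh yydb
Hunk 7: at line 4 remove [xurtw,ymim] add [uyg,hyyo,ftwo] -> 10 lines: fwzcn cjyuq iqgm qgilw wqrti uyg hyyo ftwo jgh yydb

Answer: fwzcn
cjyuq
iqgm
qgilw
wqrti
uyg
hyyo
ftwo
jgh
yydb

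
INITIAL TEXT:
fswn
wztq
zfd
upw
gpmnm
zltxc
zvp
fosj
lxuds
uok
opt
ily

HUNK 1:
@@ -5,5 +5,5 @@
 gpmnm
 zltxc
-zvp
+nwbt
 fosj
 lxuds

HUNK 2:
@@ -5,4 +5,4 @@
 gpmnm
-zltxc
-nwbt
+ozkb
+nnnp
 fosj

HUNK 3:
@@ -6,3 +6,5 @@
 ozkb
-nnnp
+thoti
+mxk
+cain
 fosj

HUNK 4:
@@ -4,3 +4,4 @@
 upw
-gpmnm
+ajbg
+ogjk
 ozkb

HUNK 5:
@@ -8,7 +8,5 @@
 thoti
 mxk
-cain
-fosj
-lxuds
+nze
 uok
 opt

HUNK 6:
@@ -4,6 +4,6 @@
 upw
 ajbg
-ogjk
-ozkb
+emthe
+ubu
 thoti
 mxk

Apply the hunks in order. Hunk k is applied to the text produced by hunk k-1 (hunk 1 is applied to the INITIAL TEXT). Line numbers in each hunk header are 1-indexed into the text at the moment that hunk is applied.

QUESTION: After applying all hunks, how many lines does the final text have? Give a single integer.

Answer: 13

Derivation:
Hunk 1: at line 5 remove [zvp] add [nwbt] -> 12 lines: fswn wztq zfd upw gpmnm zltxc nwbt fosj lxuds uok opt ily
Hunk 2: at line 5 remove [zltxc,nwbt] add [ozkb,nnnp] -> 12 lines: fswn wztq zfd upw gpmnm ozkb nnnp fosj lxuds uok opt ily
Hunk 3: at line 6 remove [nnnp] add [thoti,mxk,cain] -> 14 lines: fswn wztq zfd upw gpmnm ozkb thoti mxk cain fosj lxuds uok opt ily
Hunk 4: at line 4 remove [gpmnm] add [ajbg,ogjk] -> 15 lines: fswn wztq zfd upw ajbg ogjk ozkb thoti mxk cain fosj lxuds uok opt ily
Hunk 5: at line 8 remove [cain,fosj,lxuds] add [nze] -> 13 lines: fswn wztq zfd upw ajbg ogjk ozkb thoti mxk nze uok opt ily
Hunk 6: at line 4 remove [ogjk,ozkb] add [emthe,ubu] -> 13 lines: fswn wztq zfd upw ajbg emthe ubu thoti mxk nze uok opt ily
Final line count: 13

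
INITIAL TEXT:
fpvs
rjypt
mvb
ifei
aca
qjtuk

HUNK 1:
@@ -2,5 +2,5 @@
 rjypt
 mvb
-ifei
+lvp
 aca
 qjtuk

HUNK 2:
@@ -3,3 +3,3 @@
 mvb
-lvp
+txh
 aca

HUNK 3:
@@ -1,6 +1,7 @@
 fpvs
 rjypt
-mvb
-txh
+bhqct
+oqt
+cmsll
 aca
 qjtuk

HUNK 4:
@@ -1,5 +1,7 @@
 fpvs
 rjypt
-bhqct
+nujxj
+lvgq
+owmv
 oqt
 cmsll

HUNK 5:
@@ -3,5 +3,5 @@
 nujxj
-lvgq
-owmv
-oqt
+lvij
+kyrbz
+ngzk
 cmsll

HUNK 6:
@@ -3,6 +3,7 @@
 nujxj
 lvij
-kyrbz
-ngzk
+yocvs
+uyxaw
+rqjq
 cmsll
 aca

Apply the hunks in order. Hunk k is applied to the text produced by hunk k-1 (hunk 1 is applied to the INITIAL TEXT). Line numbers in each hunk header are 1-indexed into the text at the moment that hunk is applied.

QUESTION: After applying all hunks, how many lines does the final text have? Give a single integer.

Hunk 1: at line 2 remove [ifei] add [lvp] -> 6 lines: fpvs rjypt mvb lvp aca qjtuk
Hunk 2: at line 3 remove [lvp] add [txh] -> 6 lines: fpvs rjypt mvb txh aca qjtuk
Hunk 3: at line 1 remove [mvb,txh] add [bhqct,oqt,cmsll] -> 7 lines: fpvs rjypt bhqct oqt cmsll aca qjtuk
Hunk 4: at line 1 remove [bhqct] add [nujxj,lvgq,owmv] -> 9 lines: fpvs rjypt nujxj lvgq owmv oqt cmsll aca qjtuk
Hunk 5: at line 3 remove [lvgq,owmv,oqt] add [lvij,kyrbz,ngzk] -> 9 lines: fpvs rjypt nujxj lvij kyrbz ngzk cmsll aca qjtuk
Hunk 6: at line 3 remove [kyrbz,ngzk] add [yocvs,uyxaw,rqjq] -> 10 lines: fpvs rjypt nujxj lvij yocvs uyxaw rqjq cmsll aca qjtuk
Final line count: 10

Answer: 10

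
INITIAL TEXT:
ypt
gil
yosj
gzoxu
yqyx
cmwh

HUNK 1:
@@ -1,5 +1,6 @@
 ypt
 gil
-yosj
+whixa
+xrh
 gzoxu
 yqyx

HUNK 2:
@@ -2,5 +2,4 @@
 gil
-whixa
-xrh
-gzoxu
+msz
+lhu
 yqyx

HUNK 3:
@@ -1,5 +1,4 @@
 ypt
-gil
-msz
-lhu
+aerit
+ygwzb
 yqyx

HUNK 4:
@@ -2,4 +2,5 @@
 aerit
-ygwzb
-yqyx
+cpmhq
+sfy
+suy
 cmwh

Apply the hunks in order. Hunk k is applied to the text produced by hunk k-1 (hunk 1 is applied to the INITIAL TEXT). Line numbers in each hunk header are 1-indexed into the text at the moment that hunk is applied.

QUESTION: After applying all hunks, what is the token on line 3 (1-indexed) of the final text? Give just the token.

Hunk 1: at line 1 remove [yosj] add [whixa,xrh] -> 7 lines: ypt gil whixa xrh gzoxu yqyx cmwh
Hunk 2: at line 2 remove [whixa,xrh,gzoxu] add [msz,lhu] -> 6 lines: ypt gil msz lhu yqyx cmwh
Hunk 3: at line 1 remove [gil,msz,lhu] add [aerit,ygwzb] -> 5 lines: ypt aerit ygwzb yqyx cmwh
Hunk 4: at line 2 remove [ygwzb,yqyx] add [cpmhq,sfy,suy] -> 6 lines: ypt aerit cpmhq sfy suy cmwh
Final line 3: cpmhq

Answer: cpmhq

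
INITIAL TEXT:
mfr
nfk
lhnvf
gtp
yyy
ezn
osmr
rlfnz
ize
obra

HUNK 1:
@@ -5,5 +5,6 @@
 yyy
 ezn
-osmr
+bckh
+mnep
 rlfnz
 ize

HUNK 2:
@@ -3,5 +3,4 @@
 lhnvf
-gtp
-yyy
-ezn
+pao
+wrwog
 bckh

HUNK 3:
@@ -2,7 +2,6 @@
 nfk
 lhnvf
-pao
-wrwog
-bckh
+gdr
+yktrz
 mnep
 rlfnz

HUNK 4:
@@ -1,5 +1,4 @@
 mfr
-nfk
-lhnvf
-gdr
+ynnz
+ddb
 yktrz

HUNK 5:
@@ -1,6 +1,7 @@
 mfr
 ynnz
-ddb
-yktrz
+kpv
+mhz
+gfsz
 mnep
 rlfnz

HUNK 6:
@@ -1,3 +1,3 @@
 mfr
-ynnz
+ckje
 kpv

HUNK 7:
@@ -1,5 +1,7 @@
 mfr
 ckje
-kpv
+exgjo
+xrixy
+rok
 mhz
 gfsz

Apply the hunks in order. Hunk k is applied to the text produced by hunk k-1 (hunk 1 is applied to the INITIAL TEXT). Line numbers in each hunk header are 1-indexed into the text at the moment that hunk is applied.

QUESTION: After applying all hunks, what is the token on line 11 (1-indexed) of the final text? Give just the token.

Hunk 1: at line 5 remove [osmr] add [bckh,mnep] -> 11 lines: mfr nfk lhnvf gtp yyy ezn bckh mnep rlfnz ize obra
Hunk 2: at line 3 remove [gtp,yyy,ezn] add [pao,wrwog] -> 10 lines: mfr nfk lhnvf pao wrwog bckh mnep rlfnz ize obra
Hunk 3: at line 2 remove [pao,wrwog,bckh] add [gdr,yktrz] -> 9 lines: mfr nfk lhnvf gdr yktrz mnep rlfnz ize obra
Hunk 4: at line 1 remove [nfk,lhnvf,gdr] add [ynnz,ddb] -> 8 lines: mfr ynnz ddb yktrz mnep rlfnz ize obra
Hunk 5: at line 1 remove [ddb,yktrz] add [kpv,mhz,gfsz] -> 9 lines: mfr ynnz kpv mhz gfsz mnep rlfnz ize obra
Hunk 6: at line 1 remove [ynnz] add [ckje] -> 9 lines: mfr ckje kpv mhz gfsz mnep rlfnz ize obra
Hunk 7: at line 1 remove [kpv] add [exgjo,xrixy,rok] -> 11 lines: mfr ckje exgjo xrixy rok mhz gfsz mnep rlfnz ize obra
Final line 11: obra

Answer: obra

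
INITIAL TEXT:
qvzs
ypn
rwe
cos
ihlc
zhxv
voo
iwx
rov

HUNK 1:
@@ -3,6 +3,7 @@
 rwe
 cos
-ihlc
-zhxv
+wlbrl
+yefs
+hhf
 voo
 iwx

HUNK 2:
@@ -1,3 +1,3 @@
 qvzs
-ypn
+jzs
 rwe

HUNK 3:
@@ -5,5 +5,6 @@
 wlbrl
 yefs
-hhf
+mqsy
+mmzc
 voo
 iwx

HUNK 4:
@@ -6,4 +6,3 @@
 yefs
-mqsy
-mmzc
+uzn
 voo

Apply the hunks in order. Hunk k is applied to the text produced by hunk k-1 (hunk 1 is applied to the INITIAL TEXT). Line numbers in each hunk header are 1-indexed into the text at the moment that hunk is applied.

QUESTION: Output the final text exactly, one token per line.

Answer: qvzs
jzs
rwe
cos
wlbrl
yefs
uzn
voo
iwx
rov

Derivation:
Hunk 1: at line 3 remove [ihlc,zhxv] add [wlbrl,yefs,hhf] -> 10 lines: qvzs ypn rwe cos wlbrl yefs hhf voo iwx rov
Hunk 2: at line 1 remove [ypn] add [jzs] -> 10 lines: qvzs jzs rwe cos wlbrl yefs hhf voo iwx rov
Hunk 3: at line 5 remove [hhf] add [mqsy,mmzc] -> 11 lines: qvzs jzs rwe cos wlbrl yefs mqsy mmzc voo iwx rov
Hunk 4: at line 6 remove [mqsy,mmzc] add [uzn] -> 10 lines: qvzs jzs rwe cos wlbrl yefs uzn voo iwx rov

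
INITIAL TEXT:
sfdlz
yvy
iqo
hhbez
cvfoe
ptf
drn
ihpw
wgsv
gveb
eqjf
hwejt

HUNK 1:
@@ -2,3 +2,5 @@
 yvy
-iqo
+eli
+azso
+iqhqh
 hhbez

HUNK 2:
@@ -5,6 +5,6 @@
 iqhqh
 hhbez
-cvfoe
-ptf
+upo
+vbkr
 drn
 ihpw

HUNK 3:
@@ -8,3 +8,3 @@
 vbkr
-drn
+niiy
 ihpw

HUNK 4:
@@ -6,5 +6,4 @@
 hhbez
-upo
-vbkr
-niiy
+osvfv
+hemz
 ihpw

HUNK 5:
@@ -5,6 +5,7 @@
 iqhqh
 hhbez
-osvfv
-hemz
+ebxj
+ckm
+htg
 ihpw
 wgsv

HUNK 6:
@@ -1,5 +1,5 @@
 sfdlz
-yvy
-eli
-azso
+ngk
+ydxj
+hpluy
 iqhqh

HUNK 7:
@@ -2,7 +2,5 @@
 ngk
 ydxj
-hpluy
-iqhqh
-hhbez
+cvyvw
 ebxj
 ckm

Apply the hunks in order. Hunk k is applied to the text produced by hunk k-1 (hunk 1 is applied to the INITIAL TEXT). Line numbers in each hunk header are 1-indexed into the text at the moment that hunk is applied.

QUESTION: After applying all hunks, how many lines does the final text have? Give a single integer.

Hunk 1: at line 2 remove [iqo] add [eli,azso,iqhqh] -> 14 lines: sfdlz yvy eli azso iqhqh hhbez cvfoe ptf drn ihpw wgsv gveb eqjf hwejt
Hunk 2: at line 5 remove [cvfoe,ptf] add [upo,vbkr] -> 14 lines: sfdlz yvy eli azso iqhqh hhbez upo vbkr drn ihpw wgsv gveb eqjf hwejt
Hunk 3: at line 8 remove [drn] add [niiy] -> 14 lines: sfdlz yvy eli azso iqhqh hhbez upo vbkr niiy ihpw wgsv gveb eqjf hwejt
Hunk 4: at line 6 remove [upo,vbkr,niiy] add [osvfv,hemz] -> 13 lines: sfdlz yvy eli azso iqhqh hhbez osvfv hemz ihpw wgsv gveb eqjf hwejt
Hunk 5: at line 5 remove [osvfv,hemz] add [ebxj,ckm,htg] -> 14 lines: sfdlz yvy eli azso iqhqh hhbez ebxj ckm htg ihpw wgsv gveb eqjf hwejt
Hunk 6: at line 1 remove [yvy,eli,azso] add [ngk,ydxj,hpluy] -> 14 lines: sfdlz ngk ydxj hpluy iqhqh hhbez ebxj ckm htg ihpw wgsv gveb eqjf hwejt
Hunk 7: at line 2 remove [hpluy,iqhqh,hhbez] add [cvyvw] -> 12 lines: sfdlz ngk ydxj cvyvw ebxj ckm htg ihpw wgsv gveb eqjf hwejt
Final line count: 12

Answer: 12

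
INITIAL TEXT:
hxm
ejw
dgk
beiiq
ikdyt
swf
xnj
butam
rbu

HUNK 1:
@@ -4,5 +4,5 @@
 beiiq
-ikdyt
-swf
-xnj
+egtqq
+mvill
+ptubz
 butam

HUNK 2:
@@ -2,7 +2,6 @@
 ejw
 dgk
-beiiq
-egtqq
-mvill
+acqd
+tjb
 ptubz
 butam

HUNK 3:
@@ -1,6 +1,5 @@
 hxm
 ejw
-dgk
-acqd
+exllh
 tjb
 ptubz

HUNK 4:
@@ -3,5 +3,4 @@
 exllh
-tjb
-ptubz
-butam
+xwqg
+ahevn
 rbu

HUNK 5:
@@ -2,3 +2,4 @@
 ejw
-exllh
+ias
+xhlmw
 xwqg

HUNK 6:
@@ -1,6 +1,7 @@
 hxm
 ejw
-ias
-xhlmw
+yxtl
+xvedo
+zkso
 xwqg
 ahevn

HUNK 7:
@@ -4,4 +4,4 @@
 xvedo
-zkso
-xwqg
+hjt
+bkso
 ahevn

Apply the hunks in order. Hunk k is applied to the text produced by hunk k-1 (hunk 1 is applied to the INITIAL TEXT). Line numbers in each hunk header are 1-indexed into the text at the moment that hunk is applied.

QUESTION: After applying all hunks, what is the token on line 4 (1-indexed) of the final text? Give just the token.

Hunk 1: at line 4 remove [ikdyt,swf,xnj] add [egtqq,mvill,ptubz] -> 9 lines: hxm ejw dgk beiiq egtqq mvill ptubz butam rbu
Hunk 2: at line 2 remove [beiiq,egtqq,mvill] add [acqd,tjb] -> 8 lines: hxm ejw dgk acqd tjb ptubz butam rbu
Hunk 3: at line 1 remove [dgk,acqd] add [exllh] -> 7 lines: hxm ejw exllh tjb ptubz butam rbu
Hunk 4: at line 3 remove [tjb,ptubz,butam] add [xwqg,ahevn] -> 6 lines: hxm ejw exllh xwqg ahevn rbu
Hunk 5: at line 2 remove [exllh] add [ias,xhlmw] -> 7 lines: hxm ejw ias xhlmw xwqg ahevn rbu
Hunk 6: at line 1 remove [ias,xhlmw] add [yxtl,xvedo,zkso] -> 8 lines: hxm ejw yxtl xvedo zkso xwqg ahevn rbu
Hunk 7: at line 4 remove [zkso,xwqg] add [hjt,bkso] -> 8 lines: hxm ejw yxtl xvedo hjt bkso ahevn rbu
Final line 4: xvedo

Answer: xvedo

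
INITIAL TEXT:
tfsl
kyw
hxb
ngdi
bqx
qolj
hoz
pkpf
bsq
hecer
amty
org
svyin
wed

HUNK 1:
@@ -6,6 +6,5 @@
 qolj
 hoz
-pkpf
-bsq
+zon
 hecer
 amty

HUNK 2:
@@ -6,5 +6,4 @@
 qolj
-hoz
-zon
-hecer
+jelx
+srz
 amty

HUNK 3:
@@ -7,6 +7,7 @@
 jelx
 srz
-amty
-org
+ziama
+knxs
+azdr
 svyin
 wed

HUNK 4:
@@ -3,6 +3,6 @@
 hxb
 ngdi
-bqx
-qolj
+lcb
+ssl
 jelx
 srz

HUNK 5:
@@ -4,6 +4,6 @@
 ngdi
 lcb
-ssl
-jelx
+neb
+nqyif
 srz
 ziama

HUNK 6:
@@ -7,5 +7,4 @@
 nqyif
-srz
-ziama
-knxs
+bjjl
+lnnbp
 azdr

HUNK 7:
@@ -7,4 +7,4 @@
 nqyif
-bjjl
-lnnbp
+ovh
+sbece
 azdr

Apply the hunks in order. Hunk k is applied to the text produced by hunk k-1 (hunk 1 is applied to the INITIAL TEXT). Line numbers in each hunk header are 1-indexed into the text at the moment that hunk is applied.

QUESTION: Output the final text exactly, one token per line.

Answer: tfsl
kyw
hxb
ngdi
lcb
neb
nqyif
ovh
sbece
azdr
svyin
wed

Derivation:
Hunk 1: at line 6 remove [pkpf,bsq] add [zon] -> 13 lines: tfsl kyw hxb ngdi bqx qolj hoz zon hecer amty org svyin wed
Hunk 2: at line 6 remove [hoz,zon,hecer] add [jelx,srz] -> 12 lines: tfsl kyw hxb ngdi bqx qolj jelx srz amty org svyin wed
Hunk 3: at line 7 remove [amty,org] add [ziama,knxs,azdr] -> 13 lines: tfsl kyw hxb ngdi bqx qolj jelx srz ziama knxs azdr svyin wed
Hunk 4: at line 3 remove [bqx,qolj] add [lcb,ssl] -> 13 lines: tfsl kyw hxb ngdi lcb ssl jelx srz ziama knxs azdr svyin wed
Hunk 5: at line 4 remove [ssl,jelx] add [neb,nqyif] -> 13 lines: tfsl kyw hxb ngdi lcb neb nqyif srz ziama knxs azdr svyin wed
Hunk 6: at line 7 remove [srz,ziama,knxs] add [bjjl,lnnbp] -> 12 lines: tfsl kyw hxb ngdi lcb neb nqyif bjjl lnnbp azdr svyin wed
Hunk 7: at line 7 remove [bjjl,lnnbp] add [ovh,sbece] -> 12 lines: tfsl kyw hxb ngdi lcb neb nqyif ovh sbece azdr svyin wed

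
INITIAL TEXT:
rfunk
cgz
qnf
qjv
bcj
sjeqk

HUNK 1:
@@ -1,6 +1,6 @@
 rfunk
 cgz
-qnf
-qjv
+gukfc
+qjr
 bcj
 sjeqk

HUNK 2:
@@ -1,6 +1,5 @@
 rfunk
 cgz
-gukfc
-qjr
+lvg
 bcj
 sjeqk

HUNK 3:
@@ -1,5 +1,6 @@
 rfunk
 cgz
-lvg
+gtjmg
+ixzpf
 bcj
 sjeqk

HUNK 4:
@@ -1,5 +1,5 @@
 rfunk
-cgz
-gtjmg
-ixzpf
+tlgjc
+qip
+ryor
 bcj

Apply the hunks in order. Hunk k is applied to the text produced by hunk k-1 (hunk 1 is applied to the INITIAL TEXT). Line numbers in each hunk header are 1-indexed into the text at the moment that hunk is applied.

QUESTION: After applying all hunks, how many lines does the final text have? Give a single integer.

Answer: 6

Derivation:
Hunk 1: at line 1 remove [qnf,qjv] add [gukfc,qjr] -> 6 lines: rfunk cgz gukfc qjr bcj sjeqk
Hunk 2: at line 1 remove [gukfc,qjr] add [lvg] -> 5 lines: rfunk cgz lvg bcj sjeqk
Hunk 3: at line 1 remove [lvg] add [gtjmg,ixzpf] -> 6 lines: rfunk cgz gtjmg ixzpf bcj sjeqk
Hunk 4: at line 1 remove [cgz,gtjmg,ixzpf] add [tlgjc,qip,ryor] -> 6 lines: rfunk tlgjc qip ryor bcj sjeqk
Final line count: 6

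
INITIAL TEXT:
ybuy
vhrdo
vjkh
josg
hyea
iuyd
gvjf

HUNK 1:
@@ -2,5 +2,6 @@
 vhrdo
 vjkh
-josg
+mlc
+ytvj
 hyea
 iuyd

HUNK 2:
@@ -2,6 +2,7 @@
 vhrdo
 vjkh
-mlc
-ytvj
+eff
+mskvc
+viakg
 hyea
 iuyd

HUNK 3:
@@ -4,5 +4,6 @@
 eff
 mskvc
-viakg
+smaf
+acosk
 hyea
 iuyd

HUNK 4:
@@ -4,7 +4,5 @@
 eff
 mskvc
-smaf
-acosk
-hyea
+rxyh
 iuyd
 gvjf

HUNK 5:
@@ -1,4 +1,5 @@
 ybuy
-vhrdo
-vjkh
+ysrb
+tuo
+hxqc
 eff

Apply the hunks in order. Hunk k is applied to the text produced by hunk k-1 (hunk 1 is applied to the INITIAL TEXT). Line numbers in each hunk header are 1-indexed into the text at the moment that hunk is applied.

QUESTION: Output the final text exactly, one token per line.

Hunk 1: at line 2 remove [josg] add [mlc,ytvj] -> 8 lines: ybuy vhrdo vjkh mlc ytvj hyea iuyd gvjf
Hunk 2: at line 2 remove [mlc,ytvj] add [eff,mskvc,viakg] -> 9 lines: ybuy vhrdo vjkh eff mskvc viakg hyea iuyd gvjf
Hunk 3: at line 4 remove [viakg] add [smaf,acosk] -> 10 lines: ybuy vhrdo vjkh eff mskvc smaf acosk hyea iuyd gvjf
Hunk 4: at line 4 remove [smaf,acosk,hyea] add [rxyh] -> 8 lines: ybuy vhrdo vjkh eff mskvc rxyh iuyd gvjf
Hunk 5: at line 1 remove [vhrdo,vjkh] add [ysrb,tuo,hxqc] -> 9 lines: ybuy ysrb tuo hxqc eff mskvc rxyh iuyd gvjf

Answer: ybuy
ysrb
tuo
hxqc
eff
mskvc
rxyh
iuyd
gvjf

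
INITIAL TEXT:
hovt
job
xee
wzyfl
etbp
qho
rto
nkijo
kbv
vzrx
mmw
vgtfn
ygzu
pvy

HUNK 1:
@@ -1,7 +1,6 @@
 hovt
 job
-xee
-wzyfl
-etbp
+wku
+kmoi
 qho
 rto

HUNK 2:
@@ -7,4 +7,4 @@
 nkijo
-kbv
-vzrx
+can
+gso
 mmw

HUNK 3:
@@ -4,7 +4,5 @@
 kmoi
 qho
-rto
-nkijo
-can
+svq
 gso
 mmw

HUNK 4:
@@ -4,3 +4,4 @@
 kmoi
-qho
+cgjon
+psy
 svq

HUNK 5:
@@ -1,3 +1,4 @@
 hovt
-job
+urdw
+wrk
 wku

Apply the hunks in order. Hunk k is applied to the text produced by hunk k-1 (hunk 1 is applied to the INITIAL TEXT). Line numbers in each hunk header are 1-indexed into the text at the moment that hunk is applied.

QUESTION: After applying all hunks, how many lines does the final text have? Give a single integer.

Hunk 1: at line 1 remove [xee,wzyfl,etbp] add [wku,kmoi] -> 13 lines: hovt job wku kmoi qho rto nkijo kbv vzrx mmw vgtfn ygzu pvy
Hunk 2: at line 7 remove [kbv,vzrx] add [can,gso] -> 13 lines: hovt job wku kmoi qho rto nkijo can gso mmw vgtfn ygzu pvy
Hunk 3: at line 4 remove [rto,nkijo,can] add [svq] -> 11 lines: hovt job wku kmoi qho svq gso mmw vgtfn ygzu pvy
Hunk 4: at line 4 remove [qho] add [cgjon,psy] -> 12 lines: hovt job wku kmoi cgjon psy svq gso mmw vgtfn ygzu pvy
Hunk 5: at line 1 remove [job] add [urdw,wrk] -> 13 lines: hovt urdw wrk wku kmoi cgjon psy svq gso mmw vgtfn ygzu pvy
Final line count: 13

Answer: 13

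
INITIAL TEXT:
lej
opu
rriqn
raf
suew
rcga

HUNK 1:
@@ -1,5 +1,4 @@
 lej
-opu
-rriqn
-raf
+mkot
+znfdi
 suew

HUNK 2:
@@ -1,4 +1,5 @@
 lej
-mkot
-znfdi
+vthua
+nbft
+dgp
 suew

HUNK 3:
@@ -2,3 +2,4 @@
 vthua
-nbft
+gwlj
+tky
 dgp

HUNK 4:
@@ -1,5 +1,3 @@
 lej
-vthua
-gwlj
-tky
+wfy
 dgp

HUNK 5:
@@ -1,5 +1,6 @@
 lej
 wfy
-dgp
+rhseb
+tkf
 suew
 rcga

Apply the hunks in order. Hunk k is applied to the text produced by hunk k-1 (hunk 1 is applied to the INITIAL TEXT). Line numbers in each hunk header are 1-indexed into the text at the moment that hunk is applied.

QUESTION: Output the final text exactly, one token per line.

Answer: lej
wfy
rhseb
tkf
suew
rcga

Derivation:
Hunk 1: at line 1 remove [opu,rriqn,raf] add [mkot,znfdi] -> 5 lines: lej mkot znfdi suew rcga
Hunk 2: at line 1 remove [mkot,znfdi] add [vthua,nbft,dgp] -> 6 lines: lej vthua nbft dgp suew rcga
Hunk 3: at line 2 remove [nbft] add [gwlj,tky] -> 7 lines: lej vthua gwlj tky dgp suew rcga
Hunk 4: at line 1 remove [vthua,gwlj,tky] add [wfy] -> 5 lines: lej wfy dgp suew rcga
Hunk 5: at line 1 remove [dgp] add [rhseb,tkf] -> 6 lines: lej wfy rhseb tkf suew rcga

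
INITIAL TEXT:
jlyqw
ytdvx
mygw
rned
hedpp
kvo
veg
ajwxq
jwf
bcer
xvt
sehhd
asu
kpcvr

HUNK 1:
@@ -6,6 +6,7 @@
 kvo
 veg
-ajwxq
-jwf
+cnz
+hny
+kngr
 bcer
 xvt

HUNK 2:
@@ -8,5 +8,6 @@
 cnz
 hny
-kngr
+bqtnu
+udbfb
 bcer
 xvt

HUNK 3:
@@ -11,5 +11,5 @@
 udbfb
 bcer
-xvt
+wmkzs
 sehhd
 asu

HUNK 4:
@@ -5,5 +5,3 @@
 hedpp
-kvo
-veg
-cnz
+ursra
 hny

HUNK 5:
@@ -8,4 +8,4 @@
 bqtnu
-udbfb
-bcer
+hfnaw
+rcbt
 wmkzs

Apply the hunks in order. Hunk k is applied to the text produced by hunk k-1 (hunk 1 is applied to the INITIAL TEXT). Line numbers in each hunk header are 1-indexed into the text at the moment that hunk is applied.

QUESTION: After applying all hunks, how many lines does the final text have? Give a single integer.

Answer: 14

Derivation:
Hunk 1: at line 6 remove [ajwxq,jwf] add [cnz,hny,kngr] -> 15 lines: jlyqw ytdvx mygw rned hedpp kvo veg cnz hny kngr bcer xvt sehhd asu kpcvr
Hunk 2: at line 8 remove [kngr] add [bqtnu,udbfb] -> 16 lines: jlyqw ytdvx mygw rned hedpp kvo veg cnz hny bqtnu udbfb bcer xvt sehhd asu kpcvr
Hunk 3: at line 11 remove [xvt] add [wmkzs] -> 16 lines: jlyqw ytdvx mygw rned hedpp kvo veg cnz hny bqtnu udbfb bcer wmkzs sehhd asu kpcvr
Hunk 4: at line 5 remove [kvo,veg,cnz] add [ursra] -> 14 lines: jlyqw ytdvx mygw rned hedpp ursra hny bqtnu udbfb bcer wmkzs sehhd asu kpcvr
Hunk 5: at line 8 remove [udbfb,bcer] add [hfnaw,rcbt] -> 14 lines: jlyqw ytdvx mygw rned hedpp ursra hny bqtnu hfnaw rcbt wmkzs sehhd asu kpcvr
Final line count: 14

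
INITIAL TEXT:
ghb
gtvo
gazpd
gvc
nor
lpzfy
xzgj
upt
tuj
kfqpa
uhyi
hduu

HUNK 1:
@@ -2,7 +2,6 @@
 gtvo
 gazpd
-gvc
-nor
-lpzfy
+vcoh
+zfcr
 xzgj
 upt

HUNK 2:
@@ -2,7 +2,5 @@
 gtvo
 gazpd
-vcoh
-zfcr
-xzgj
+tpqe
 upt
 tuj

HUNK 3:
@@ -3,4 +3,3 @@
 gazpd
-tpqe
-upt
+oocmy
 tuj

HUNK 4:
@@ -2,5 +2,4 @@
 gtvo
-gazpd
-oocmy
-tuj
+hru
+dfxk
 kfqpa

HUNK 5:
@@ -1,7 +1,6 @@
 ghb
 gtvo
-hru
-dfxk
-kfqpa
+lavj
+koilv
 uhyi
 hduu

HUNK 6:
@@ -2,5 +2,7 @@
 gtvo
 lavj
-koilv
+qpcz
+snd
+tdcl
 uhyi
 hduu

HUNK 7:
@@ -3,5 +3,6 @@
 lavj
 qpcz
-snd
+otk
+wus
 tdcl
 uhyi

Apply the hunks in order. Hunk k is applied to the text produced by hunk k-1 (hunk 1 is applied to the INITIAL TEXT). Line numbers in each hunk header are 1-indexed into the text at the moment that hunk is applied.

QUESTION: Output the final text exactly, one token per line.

Answer: ghb
gtvo
lavj
qpcz
otk
wus
tdcl
uhyi
hduu

Derivation:
Hunk 1: at line 2 remove [gvc,nor,lpzfy] add [vcoh,zfcr] -> 11 lines: ghb gtvo gazpd vcoh zfcr xzgj upt tuj kfqpa uhyi hduu
Hunk 2: at line 2 remove [vcoh,zfcr,xzgj] add [tpqe] -> 9 lines: ghb gtvo gazpd tpqe upt tuj kfqpa uhyi hduu
Hunk 3: at line 3 remove [tpqe,upt] add [oocmy] -> 8 lines: ghb gtvo gazpd oocmy tuj kfqpa uhyi hduu
Hunk 4: at line 2 remove [gazpd,oocmy,tuj] add [hru,dfxk] -> 7 lines: ghb gtvo hru dfxk kfqpa uhyi hduu
Hunk 5: at line 1 remove [hru,dfxk,kfqpa] add [lavj,koilv] -> 6 lines: ghb gtvo lavj koilv uhyi hduu
Hunk 6: at line 2 remove [koilv] add [qpcz,snd,tdcl] -> 8 lines: ghb gtvo lavj qpcz snd tdcl uhyi hduu
Hunk 7: at line 3 remove [snd] add [otk,wus] -> 9 lines: ghb gtvo lavj qpcz otk wus tdcl uhyi hduu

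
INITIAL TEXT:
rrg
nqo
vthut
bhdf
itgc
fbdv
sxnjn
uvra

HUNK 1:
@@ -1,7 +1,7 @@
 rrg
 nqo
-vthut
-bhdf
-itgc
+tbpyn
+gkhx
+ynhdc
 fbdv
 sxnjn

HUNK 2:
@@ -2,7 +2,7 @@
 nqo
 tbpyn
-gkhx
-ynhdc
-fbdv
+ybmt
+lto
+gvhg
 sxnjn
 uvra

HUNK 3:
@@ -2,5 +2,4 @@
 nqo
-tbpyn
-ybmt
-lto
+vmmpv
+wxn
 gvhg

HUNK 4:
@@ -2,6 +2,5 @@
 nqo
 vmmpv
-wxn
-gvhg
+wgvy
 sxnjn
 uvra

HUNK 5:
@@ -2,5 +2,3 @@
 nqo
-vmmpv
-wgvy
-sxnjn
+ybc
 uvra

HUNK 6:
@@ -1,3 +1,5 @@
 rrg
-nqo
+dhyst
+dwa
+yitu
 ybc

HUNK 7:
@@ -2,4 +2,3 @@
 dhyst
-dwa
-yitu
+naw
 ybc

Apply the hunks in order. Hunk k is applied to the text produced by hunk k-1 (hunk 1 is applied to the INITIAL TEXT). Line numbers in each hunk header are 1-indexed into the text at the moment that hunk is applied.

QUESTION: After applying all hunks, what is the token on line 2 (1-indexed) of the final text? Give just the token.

Hunk 1: at line 1 remove [vthut,bhdf,itgc] add [tbpyn,gkhx,ynhdc] -> 8 lines: rrg nqo tbpyn gkhx ynhdc fbdv sxnjn uvra
Hunk 2: at line 2 remove [gkhx,ynhdc,fbdv] add [ybmt,lto,gvhg] -> 8 lines: rrg nqo tbpyn ybmt lto gvhg sxnjn uvra
Hunk 3: at line 2 remove [tbpyn,ybmt,lto] add [vmmpv,wxn] -> 7 lines: rrg nqo vmmpv wxn gvhg sxnjn uvra
Hunk 4: at line 2 remove [wxn,gvhg] add [wgvy] -> 6 lines: rrg nqo vmmpv wgvy sxnjn uvra
Hunk 5: at line 2 remove [vmmpv,wgvy,sxnjn] add [ybc] -> 4 lines: rrg nqo ybc uvra
Hunk 6: at line 1 remove [nqo] add [dhyst,dwa,yitu] -> 6 lines: rrg dhyst dwa yitu ybc uvra
Hunk 7: at line 2 remove [dwa,yitu] add [naw] -> 5 lines: rrg dhyst naw ybc uvra
Final line 2: dhyst

Answer: dhyst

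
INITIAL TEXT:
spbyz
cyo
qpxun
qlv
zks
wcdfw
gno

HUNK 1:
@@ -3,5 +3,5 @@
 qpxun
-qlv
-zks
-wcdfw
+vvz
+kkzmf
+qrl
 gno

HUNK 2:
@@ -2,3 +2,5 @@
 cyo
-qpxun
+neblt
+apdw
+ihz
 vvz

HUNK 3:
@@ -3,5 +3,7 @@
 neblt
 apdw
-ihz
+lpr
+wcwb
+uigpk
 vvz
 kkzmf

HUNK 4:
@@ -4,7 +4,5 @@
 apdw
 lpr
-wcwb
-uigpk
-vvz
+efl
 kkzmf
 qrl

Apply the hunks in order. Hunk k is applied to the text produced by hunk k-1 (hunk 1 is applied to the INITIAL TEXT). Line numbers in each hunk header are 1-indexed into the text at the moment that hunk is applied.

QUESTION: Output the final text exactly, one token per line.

Hunk 1: at line 3 remove [qlv,zks,wcdfw] add [vvz,kkzmf,qrl] -> 7 lines: spbyz cyo qpxun vvz kkzmf qrl gno
Hunk 2: at line 2 remove [qpxun] add [neblt,apdw,ihz] -> 9 lines: spbyz cyo neblt apdw ihz vvz kkzmf qrl gno
Hunk 3: at line 3 remove [ihz] add [lpr,wcwb,uigpk] -> 11 lines: spbyz cyo neblt apdw lpr wcwb uigpk vvz kkzmf qrl gno
Hunk 4: at line 4 remove [wcwb,uigpk,vvz] add [efl] -> 9 lines: spbyz cyo neblt apdw lpr efl kkzmf qrl gno

Answer: spbyz
cyo
neblt
apdw
lpr
efl
kkzmf
qrl
gno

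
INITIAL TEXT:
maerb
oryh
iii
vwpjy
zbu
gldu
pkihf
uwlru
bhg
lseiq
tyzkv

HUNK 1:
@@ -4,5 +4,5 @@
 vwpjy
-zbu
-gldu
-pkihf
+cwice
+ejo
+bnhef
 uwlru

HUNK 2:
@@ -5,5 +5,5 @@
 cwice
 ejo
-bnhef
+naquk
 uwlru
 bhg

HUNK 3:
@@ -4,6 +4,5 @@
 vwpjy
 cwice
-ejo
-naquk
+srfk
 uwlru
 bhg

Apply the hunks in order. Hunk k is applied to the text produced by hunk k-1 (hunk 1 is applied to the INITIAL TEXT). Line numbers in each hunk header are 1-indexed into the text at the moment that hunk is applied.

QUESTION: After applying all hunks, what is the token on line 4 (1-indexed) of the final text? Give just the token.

Answer: vwpjy

Derivation:
Hunk 1: at line 4 remove [zbu,gldu,pkihf] add [cwice,ejo,bnhef] -> 11 lines: maerb oryh iii vwpjy cwice ejo bnhef uwlru bhg lseiq tyzkv
Hunk 2: at line 5 remove [bnhef] add [naquk] -> 11 lines: maerb oryh iii vwpjy cwice ejo naquk uwlru bhg lseiq tyzkv
Hunk 3: at line 4 remove [ejo,naquk] add [srfk] -> 10 lines: maerb oryh iii vwpjy cwice srfk uwlru bhg lseiq tyzkv
Final line 4: vwpjy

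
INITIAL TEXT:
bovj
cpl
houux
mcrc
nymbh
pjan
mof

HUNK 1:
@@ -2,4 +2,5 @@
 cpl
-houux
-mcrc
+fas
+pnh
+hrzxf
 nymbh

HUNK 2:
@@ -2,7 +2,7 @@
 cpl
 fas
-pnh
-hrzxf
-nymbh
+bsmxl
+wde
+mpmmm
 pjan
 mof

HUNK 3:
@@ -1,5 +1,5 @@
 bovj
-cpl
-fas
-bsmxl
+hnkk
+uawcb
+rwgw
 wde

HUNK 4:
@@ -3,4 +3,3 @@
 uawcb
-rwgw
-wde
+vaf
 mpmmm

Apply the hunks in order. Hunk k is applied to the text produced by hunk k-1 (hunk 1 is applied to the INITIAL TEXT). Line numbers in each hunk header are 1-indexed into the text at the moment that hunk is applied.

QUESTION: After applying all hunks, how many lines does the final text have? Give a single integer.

Answer: 7

Derivation:
Hunk 1: at line 2 remove [houux,mcrc] add [fas,pnh,hrzxf] -> 8 lines: bovj cpl fas pnh hrzxf nymbh pjan mof
Hunk 2: at line 2 remove [pnh,hrzxf,nymbh] add [bsmxl,wde,mpmmm] -> 8 lines: bovj cpl fas bsmxl wde mpmmm pjan mof
Hunk 3: at line 1 remove [cpl,fas,bsmxl] add [hnkk,uawcb,rwgw] -> 8 lines: bovj hnkk uawcb rwgw wde mpmmm pjan mof
Hunk 4: at line 3 remove [rwgw,wde] add [vaf] -> 7 lines: bovj hnkk uawcb vaf mpmmm pjan mof
Final line count: 7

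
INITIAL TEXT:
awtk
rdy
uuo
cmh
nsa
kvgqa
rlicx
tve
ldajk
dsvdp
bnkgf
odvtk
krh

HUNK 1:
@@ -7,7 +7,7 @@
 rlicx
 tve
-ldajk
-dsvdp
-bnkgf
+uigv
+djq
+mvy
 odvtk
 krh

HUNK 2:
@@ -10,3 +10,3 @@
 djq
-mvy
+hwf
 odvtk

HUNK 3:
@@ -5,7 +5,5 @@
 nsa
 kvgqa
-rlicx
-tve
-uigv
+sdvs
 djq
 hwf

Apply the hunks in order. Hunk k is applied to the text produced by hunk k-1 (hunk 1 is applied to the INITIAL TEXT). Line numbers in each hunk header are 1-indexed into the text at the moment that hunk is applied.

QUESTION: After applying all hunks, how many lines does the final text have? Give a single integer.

Hunk 1: at line 7 remove [ldajk,dsvdp,bnkgf] add [uigv,djq,mvy] -> 13 lines: awtk rdy uuo cmh nsa kvgqa rlicx tve uigv djq mvy odvtk krh
Hunk 2: at line 10 remove [mvy] add [hwf] -> 13 lines: awtk rdy uuo cmh nsa kvgqa rlicx tve uigv djq hwf odvtk krh
Hunk 3: at line 5 remove [rlicx,tve,uigv] add [sdvs] -> 11 lines: awtk rdy uuo cmh nsa kvgqa sdvs djq hwf odvtk krh
Final line count: 11

Answer: 11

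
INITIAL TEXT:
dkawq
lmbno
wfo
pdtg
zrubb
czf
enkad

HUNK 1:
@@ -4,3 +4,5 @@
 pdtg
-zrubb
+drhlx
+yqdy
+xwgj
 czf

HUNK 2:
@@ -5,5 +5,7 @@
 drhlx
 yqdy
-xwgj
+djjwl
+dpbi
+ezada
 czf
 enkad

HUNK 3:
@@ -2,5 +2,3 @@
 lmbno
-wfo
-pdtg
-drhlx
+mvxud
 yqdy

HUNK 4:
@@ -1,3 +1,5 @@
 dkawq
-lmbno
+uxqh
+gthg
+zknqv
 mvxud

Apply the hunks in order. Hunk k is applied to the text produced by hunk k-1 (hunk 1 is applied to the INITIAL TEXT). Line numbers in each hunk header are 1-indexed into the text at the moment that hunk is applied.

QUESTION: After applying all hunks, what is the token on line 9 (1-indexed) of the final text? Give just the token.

Hunk 1: at line 4 remove [zrubb] add [drhlx,yqdy,xwgj] -> 9 lines: dkawq lmbno wfo pdtg drhlx yqdy xwgj czf enkad
Hunk 2: at line 5 remove [xwgj] add [djjwl,dpbi,ezada] -> 11 lines: dkawq lmbno wfo pdtg drhlx yqdy djjwl dpbi ezada czf enkad
Hunk 3: at line 2 remove [wfo,pdtg,drhlx] add [mvxud] -> 9 lines: dkawq lmbno mvxud yqdy djjwl dpbi ezada czf enkad
Hunk 4: at line 1 remove [lmbno] add [uxqh,gthg,zknqv] -> 11 lines: dkawq uxqh gthg zknqv mvxud yqdy djjwl dpbi ezada czf enkad
Final line 9: ezada

Answer: ezada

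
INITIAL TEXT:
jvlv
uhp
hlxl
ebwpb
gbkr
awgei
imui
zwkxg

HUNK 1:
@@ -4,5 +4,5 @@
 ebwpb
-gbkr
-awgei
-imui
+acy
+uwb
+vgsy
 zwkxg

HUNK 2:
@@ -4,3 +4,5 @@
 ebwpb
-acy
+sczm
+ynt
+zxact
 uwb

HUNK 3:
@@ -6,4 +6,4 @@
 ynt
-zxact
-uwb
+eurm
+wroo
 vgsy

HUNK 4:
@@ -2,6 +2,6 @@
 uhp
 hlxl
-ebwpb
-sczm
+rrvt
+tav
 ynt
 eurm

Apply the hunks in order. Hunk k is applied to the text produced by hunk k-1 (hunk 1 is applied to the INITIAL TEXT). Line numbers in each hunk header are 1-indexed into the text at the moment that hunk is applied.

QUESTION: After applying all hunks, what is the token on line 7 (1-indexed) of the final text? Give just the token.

Answer: eurm

Derivation:
Hunk 1: at line 4 remove [gbkr,awgei,imui] add [acy,uwb,vgsy] -> 8 lines: jvlv uhp hlxl ebwpb acy uwb vgsy zwkxg
Hunk 2: at line 4 remove [acy] add [sczm,ynt,zxact] -> 10 lines: jvlv uhp hlxl ebwpb sczm ynt zxact uwb vgsy zwkxg
Hunk 3: at line 6 remove [zxact,uwb] add [eurm,wroo] -> 10 lines: jvlv uhp hlxl ebwpb sczm ynt eurm wroo vgsy zwkxg
Hunk 4: at line 2 remove [ebwpb,sczm] add [rrvt,tav] -> 10 lines: jvlv uhp hlxl rrvt tav ynt eurm wroo vgsy zwkxg
Final line 7: eurm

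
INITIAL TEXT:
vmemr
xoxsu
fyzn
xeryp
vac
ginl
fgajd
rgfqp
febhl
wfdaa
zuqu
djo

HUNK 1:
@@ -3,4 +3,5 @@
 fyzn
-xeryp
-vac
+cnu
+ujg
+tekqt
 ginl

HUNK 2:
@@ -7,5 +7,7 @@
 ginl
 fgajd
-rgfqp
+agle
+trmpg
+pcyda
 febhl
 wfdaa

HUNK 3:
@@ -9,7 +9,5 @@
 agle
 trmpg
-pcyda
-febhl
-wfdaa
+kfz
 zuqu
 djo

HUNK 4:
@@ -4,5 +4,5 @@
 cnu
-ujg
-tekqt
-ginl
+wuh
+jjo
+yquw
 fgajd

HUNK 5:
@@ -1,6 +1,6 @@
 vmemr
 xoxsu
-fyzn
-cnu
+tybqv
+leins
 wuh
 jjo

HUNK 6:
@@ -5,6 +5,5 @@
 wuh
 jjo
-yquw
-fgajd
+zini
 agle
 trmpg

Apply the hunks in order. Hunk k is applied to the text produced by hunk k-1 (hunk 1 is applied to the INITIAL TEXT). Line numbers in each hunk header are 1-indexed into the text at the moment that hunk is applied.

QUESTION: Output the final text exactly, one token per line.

Hunk 1: at line 3 remove [xeryp,vac] add [cnu,ujg,tekqt] -> 13 lines: vmemr xoxsu fyzn cnu ujg tekqt ginl fgajd rgfqp febhl wfdaa zuqu djo
Hunk 2: at line 7 remove [rgfqp] add [agle,trmpg,pcyda] -> 15 lines: vmemr xoxsu fyzn cnu ujg tekqt ginl fgajd agle trmpg pcyda febhl wfdaa zuqu djo
Hunk 3: at line 9 remove [pcyda,febhl,wfdaa] add [kfz] -> 13 lines: vmemr xoxsu fyzn cnu ujg tekqt ginl fgajd agle trmpg kfz zuqu djo
Hunk 4: at line 4 remove [ujg,tekqt,ginl] add [wuh,jjo,yquw] -> 13 lines: vmemr xoxsu fyzn cnu wuh jjo yquw fgajd agle trmpg kfz zuqu djo
Hunk 5: at line 1 remove [fyzn,cnu] add [tybqv,leins] -> 13 lines: vmemr xoxsu tybqv leins wuh jjo yquw fgajd agle trmpg kfz zuqu djo
Hunk 6: at line 5 remove [yquw,fgajd] add [zini] -> 12 lines: vmemr xoxsu tybqv leins wuh jjo zini agle trmpg kfz zuqu djo

Answer: vmemr
xoxsu
tybqv
leins
wuh
jjo
zini
agle
trmpg
kfz
zuqu
djo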